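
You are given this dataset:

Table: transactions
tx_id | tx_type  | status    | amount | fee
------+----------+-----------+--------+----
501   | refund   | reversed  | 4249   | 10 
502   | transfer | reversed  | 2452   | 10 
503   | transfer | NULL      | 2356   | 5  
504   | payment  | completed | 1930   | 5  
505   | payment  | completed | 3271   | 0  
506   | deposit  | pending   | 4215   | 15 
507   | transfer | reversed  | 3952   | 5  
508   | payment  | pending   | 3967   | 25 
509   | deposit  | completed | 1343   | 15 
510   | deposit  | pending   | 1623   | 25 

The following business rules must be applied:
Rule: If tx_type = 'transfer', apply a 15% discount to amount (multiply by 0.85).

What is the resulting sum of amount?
28044.0

Step 1: Records with tx_type = 'transfer' have total amount = 8760
Step 2: Apply multiplier: 8760 × 0.85 = 7446.0
Step 3: Other records total: 20598
Step 4: Final sum = 7446.0 + 20598 = 28044.0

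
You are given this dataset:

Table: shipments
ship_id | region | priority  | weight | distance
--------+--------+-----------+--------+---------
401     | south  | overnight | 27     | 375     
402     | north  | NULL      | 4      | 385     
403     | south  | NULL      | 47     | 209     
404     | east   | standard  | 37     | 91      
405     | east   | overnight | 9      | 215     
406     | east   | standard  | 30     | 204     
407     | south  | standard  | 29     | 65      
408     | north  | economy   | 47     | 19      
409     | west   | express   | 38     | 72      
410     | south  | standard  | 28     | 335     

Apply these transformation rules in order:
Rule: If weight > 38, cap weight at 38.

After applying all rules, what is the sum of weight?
278

Step 1: 2 records have weight > 38
Step 2: These records originally summed to 94
Step 3: After capping: 2 × 38 = 76
Step 4: Unaffected records sum: 202
Step 5: Final sum = 76 + 202 = 278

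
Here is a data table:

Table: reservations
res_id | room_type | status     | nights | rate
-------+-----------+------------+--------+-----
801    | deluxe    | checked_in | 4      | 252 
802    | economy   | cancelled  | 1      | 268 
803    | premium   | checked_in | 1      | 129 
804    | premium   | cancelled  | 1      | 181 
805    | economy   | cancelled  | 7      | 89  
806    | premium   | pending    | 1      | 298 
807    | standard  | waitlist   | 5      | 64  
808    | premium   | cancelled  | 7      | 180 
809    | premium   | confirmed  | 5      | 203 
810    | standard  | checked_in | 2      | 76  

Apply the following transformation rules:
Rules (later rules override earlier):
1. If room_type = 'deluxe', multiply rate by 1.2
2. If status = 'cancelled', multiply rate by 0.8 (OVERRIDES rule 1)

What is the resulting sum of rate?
1646.8

Step 1: Rule 2 takes priority for records with status = 'cancelled'
  - 4 records: 718 × 0.8 = 574.4
Step 2: Rule 1 applies to remaining records with room_type = 'deluxe'
  - 1 records: 252 × 1.2 = 302.4
Step 3: Other records unchanged: 770
Step 4: Final sum = 574.4 + 302.4 + 770 = 1646.8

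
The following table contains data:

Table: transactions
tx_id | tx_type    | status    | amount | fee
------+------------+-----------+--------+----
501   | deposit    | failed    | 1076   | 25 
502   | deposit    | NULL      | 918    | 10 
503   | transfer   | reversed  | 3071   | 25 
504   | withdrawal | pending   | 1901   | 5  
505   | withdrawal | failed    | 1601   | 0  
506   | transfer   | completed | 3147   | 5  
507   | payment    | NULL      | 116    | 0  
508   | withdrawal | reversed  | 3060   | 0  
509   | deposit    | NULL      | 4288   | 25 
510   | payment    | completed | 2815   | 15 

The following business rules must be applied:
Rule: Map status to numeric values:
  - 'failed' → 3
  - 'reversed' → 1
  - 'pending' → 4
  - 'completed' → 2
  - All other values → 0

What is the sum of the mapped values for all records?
16

Step 1: Apply mapping to each record
Step 2: Count by status:
  'failed': 2 records × 3 = 6
  'reversed': 2 records × 1 = 2
  'pending': 1 records × 4 = 4
  'completed': 2 records × 2 = 4
Step 3: Sum all mapped values = 16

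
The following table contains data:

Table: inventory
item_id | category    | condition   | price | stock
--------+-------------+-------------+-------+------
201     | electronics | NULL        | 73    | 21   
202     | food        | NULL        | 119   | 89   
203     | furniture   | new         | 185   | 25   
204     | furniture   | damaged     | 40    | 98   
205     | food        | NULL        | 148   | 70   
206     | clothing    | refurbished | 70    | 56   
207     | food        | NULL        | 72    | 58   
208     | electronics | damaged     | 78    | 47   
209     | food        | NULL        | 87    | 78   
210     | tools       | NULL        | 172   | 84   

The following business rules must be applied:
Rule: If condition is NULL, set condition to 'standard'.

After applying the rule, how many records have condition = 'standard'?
6

Step 1: Count records where condition IS NULL
Step 2: Found 6 records with NULL condition
Step 3: These records will have condition set to 'standard'
Step 4: Records already having condition = 'standard': 0
Step 5: Answer: 6 + 0 = 6 records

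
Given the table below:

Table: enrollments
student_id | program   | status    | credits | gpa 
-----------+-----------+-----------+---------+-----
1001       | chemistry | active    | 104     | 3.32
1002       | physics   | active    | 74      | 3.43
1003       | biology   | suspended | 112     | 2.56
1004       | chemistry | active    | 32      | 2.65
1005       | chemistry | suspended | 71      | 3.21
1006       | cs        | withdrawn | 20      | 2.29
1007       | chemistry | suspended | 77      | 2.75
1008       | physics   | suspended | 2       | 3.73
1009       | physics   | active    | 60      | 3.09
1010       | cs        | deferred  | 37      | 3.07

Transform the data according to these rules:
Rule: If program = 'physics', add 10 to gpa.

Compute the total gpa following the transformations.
60.1

Step 1: Count records where program = 'physics': 3
Step 2: Total bonus added: 3 × 10 = 30
Step 3: Original sum of gpa: 30.1
Step 4: Final sum = 30.1 + 30 = 60.1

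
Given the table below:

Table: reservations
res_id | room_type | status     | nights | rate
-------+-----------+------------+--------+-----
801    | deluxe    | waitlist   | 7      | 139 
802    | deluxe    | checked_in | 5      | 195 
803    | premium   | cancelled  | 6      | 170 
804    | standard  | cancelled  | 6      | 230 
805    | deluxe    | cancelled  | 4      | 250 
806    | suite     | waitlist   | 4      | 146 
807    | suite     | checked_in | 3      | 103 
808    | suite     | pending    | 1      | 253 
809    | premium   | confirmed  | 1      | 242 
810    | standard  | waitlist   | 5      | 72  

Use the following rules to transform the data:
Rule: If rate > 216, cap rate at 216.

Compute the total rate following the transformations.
1689

Step 1: 4 records have rate > 216
Step 2: These records originally summed to 975
Step 3: After capping: 4 × 216 = 864
Step 4: Unaffected records sum: 825
Step 5: Final sum = 864 + 825 = 1689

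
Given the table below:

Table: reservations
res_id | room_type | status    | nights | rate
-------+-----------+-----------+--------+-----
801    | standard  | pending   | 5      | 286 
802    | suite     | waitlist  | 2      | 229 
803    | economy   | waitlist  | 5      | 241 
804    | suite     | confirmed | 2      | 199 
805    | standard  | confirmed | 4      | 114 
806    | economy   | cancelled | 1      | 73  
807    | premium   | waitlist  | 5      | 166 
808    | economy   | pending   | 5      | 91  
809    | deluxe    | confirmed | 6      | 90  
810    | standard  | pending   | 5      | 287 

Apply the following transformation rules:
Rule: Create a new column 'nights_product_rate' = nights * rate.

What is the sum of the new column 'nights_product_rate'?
7280

Step 1: For each record, compute nights * rate
Example calculations:
  5 * 286 = 1430
  2 * 229 = 458
  5 * 241 = 1205
  ...
Step 2: Sum all derived values
Step 3: Total = 7280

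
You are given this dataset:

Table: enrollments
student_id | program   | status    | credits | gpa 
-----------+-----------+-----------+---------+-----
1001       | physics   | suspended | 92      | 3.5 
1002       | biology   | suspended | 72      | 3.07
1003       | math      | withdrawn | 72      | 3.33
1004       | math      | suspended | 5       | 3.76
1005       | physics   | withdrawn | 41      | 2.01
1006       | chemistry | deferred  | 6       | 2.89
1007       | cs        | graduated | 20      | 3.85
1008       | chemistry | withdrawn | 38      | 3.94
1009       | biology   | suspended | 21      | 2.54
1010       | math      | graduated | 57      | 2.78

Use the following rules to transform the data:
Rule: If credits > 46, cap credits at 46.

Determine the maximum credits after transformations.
46

Step 1: Original maximum credits = 92
Step 2: Apply cap at 46
Step 3: 4 records had credits > 46 and were capped
Step 4: Maximum after transformation = 46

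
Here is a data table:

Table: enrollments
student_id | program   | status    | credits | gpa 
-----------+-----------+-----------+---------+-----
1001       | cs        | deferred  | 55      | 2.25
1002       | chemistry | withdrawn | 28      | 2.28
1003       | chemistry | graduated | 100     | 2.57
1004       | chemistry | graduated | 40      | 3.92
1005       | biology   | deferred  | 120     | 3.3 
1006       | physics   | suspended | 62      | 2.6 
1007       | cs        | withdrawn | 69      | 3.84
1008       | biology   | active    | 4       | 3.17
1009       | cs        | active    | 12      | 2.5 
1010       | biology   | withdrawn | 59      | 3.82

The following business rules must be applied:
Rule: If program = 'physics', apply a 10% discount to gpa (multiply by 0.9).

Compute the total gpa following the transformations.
29.99

Step 1: Records with program = 'physics' have total gpa = 2.6
Step 2: Apply multiplier: 2.6 × 0.9 = 2.34
Step 3: Other records total: 27.65
Step 4: Final sum = 2.34 + 27.65 = 29.99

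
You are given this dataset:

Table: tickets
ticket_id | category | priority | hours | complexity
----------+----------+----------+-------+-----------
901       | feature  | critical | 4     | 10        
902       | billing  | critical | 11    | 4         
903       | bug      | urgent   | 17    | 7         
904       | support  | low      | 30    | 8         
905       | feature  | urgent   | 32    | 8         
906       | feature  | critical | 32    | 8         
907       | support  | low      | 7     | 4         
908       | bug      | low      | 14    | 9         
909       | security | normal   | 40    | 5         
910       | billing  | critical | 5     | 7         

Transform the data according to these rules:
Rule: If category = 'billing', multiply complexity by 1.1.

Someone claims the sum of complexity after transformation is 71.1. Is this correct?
Yes, the result is correct.

Step 1: Calculate the correct sum after transformation
Step 2: Apply multiplier 1.1 to records where category = 'billing'
Step 3: Correct result = 71.1
Step 4: Claimed result = 71.1
Step 5: 71.1 = 71.1 ✓
Conclusion: The claimed result is correct.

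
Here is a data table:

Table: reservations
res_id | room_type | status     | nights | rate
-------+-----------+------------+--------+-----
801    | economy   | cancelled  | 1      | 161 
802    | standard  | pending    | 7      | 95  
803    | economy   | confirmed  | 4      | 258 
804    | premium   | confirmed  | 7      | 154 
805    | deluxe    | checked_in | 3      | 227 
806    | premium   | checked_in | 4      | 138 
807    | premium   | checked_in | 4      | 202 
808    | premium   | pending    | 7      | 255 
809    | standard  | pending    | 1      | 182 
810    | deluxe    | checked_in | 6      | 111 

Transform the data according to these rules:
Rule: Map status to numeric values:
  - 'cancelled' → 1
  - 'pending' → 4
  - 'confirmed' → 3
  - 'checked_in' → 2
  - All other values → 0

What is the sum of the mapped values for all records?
27

Step 1: Apply mapping to each record
Step 2: Count by status:
  'cancelled': 1 records × 1 = 1
  'pending': 3 records × 4 = 12
  'confirmed': 2 records × 3 = 6
  'checked_in': 4 records × 2 = 8
Step 3: Sum all mapped values = 27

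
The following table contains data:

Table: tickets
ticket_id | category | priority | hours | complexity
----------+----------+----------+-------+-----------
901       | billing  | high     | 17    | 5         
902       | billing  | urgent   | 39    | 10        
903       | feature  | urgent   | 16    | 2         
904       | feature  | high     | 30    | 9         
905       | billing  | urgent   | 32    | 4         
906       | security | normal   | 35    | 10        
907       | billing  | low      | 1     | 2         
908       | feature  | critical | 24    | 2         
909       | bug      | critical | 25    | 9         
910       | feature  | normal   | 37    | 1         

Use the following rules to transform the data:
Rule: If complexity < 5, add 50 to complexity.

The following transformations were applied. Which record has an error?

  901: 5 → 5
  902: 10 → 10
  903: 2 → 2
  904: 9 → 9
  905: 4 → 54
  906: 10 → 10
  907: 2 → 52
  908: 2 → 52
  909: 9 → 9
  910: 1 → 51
Record 903 has an error. The correct transformed value should be 52, not 2.

Step 1: Check each record against the rule
Step 2: Record 903 has complexity = 2
Step 3: Since 2 < 5, the bonus should have been applied
Step 4: Correct value = 52, but claimed value = 2
Conclusion: Record 903 has the error.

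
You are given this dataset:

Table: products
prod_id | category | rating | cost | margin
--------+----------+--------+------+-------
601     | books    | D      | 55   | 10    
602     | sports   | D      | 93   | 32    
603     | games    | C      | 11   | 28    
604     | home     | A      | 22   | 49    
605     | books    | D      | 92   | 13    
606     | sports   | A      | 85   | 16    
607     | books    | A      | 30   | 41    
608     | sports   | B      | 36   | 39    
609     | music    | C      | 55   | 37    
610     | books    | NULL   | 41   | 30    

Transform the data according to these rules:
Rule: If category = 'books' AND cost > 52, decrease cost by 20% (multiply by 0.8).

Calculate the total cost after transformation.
490.6

Step 1: Find records where category = 'books' AND cost > 52
Step 2: 2 records match, summing to 147
Step 3: After multiplier: 147 × 0.8 = 117.6
Step 4: Unaffected records sum: 373
Step 5: Final sum = 117.6 + 373 = 490.6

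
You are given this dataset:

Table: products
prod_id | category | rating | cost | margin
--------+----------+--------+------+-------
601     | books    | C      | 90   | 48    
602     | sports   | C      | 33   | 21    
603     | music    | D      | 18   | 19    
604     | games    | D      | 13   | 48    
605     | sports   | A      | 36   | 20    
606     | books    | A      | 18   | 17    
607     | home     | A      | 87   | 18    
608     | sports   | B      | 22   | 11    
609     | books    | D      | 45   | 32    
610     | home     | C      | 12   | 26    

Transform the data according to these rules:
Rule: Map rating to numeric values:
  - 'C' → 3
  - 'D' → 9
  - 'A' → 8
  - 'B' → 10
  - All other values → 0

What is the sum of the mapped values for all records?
70

Step 1: Apply mapping to each record
Step 2: Count by status:
  'C': 3 records × 3 = 9
  'D': 3 records × 9 = 27
  'A': 3 records × 8 = 24
  'B': 1 records × 10 = 10
Step 3: Sum all mapped values = 70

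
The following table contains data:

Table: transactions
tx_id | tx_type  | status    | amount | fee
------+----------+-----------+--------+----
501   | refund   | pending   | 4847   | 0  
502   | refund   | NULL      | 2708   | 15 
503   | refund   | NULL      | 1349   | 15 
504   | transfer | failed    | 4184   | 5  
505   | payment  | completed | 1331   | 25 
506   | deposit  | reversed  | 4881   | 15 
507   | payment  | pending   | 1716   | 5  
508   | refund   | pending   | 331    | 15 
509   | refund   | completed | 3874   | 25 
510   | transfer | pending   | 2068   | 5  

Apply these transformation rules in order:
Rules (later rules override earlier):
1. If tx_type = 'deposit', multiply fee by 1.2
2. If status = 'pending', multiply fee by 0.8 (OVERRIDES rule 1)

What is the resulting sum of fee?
123.0

Step 1: Rule 2 takes priority for records with status = 'pending'
  - 4 records: 25 × 0.8 = 20.0
Step 2: Rule 1 applies to remaining records with tx_type = 'deposit'
  - 1 records: 15 × 1.2 = 18.0
Step 3: Other records unchanged: 85
Step 4: Final sum = 20.0 + 18.0 + 85 = 123.0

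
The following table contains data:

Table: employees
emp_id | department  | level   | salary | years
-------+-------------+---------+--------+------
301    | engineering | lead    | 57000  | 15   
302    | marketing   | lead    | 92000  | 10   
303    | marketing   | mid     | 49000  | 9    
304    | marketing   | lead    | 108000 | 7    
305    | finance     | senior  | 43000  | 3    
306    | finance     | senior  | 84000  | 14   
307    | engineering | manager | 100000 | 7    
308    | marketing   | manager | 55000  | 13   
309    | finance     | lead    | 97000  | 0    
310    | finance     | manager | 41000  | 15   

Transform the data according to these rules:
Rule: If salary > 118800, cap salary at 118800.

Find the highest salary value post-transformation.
108000

Step 1: Original maximum salary = 108000
Step 2: Check cap of 118800 against maximum
Step 3: No records exceed the cap (max 108000 <= cap 118800), so no capping applies
Step 4: Maximum after transformation = 108000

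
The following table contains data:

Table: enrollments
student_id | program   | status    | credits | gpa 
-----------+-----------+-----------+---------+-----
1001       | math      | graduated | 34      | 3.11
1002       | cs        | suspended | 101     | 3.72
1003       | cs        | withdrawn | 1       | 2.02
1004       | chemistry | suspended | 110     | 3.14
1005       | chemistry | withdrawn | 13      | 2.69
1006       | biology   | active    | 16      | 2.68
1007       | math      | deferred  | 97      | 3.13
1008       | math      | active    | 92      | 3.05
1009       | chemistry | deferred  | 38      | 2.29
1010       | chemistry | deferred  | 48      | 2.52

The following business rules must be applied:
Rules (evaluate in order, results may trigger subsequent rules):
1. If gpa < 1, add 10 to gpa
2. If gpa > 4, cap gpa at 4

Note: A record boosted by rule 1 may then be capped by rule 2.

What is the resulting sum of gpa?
28.35

Step 1: Apply rule 1 to records with gpa < 1
  - 0 records get bonus of 10
  - Of these, 0 records then exceed 4 and get capped
Step 2: Apply rule 2 to records with gpa > 4
  - 0 records (original) are capped
Step 3: Calculate final sum = 28.35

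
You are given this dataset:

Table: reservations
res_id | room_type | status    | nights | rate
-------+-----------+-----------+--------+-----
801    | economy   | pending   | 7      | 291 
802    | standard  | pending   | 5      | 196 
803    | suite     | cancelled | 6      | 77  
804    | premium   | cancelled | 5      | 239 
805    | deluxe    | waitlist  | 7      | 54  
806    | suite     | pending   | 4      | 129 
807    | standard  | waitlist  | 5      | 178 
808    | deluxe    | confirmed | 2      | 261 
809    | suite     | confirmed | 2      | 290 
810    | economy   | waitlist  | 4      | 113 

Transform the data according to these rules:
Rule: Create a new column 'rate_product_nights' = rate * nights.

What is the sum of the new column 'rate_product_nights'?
8012

Step 1: For each record, compute rate * nights
Example calculations:
  291 * 7 = 2037
  196 * 5 = 980
  77 * 6 = 462
  ...
Step 2: Sum all derived values
Step 3: Total = 8012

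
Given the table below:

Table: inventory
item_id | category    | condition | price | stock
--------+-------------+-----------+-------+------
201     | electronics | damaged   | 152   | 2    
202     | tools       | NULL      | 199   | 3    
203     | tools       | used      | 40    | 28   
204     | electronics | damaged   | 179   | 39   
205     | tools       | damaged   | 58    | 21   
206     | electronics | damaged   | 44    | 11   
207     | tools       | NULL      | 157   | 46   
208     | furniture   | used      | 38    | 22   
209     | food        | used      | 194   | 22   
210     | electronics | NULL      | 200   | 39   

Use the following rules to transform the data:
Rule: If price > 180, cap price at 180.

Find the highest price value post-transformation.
180

Step 1: Original maximum price = 200
Step 2: Apply cap at 180
Step 3: 3 records had price > 180 and were capped
Step 4: Maximum after transformation = 180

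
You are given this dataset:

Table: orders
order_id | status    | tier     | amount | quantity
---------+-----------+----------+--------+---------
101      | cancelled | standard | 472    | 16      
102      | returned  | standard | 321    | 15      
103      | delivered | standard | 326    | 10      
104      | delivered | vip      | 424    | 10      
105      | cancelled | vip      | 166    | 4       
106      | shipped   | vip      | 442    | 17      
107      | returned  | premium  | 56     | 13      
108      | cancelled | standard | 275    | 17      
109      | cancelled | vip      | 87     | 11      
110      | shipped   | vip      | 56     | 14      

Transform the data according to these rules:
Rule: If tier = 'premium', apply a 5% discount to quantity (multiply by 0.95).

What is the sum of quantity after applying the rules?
126.35

Step 1: Records with tier = 'premium' have total quantity = 13
Step 2: Apply multiplier: 13 × 0.95 = 12.35
Step 3: Other records total: 114
Step 4: Final sum = 12.35 + 114 = 126.35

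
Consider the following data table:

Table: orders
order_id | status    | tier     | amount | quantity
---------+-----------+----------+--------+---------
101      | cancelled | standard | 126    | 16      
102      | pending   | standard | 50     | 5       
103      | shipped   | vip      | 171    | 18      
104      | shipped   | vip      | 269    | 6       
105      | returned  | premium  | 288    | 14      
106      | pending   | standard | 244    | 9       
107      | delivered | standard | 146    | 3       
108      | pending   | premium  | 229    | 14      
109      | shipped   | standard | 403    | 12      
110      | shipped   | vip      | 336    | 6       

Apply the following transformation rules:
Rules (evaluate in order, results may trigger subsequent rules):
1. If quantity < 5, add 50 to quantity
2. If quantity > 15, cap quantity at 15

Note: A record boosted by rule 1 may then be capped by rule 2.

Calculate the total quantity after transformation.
111

Step 1: Apply rule 1 to records with quantity < 5
  - 1 records get bonus of 50
  - Of these, 1 records then exceed 15 and get capped
Step 2: Apply rule 2 to records with quantity > 15
  - 2 records (original) are capped
Step 3: Calculate final sum = 111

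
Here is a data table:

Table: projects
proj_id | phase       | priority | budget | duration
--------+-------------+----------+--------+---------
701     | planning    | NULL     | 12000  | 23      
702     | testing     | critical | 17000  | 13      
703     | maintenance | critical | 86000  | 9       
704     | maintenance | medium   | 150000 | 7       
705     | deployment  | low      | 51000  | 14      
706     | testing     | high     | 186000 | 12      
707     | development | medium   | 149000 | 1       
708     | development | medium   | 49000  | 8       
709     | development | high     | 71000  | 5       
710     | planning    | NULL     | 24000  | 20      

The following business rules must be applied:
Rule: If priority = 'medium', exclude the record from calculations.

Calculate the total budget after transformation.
447000

Step 1: Identify records where priority = 'medium'
Step 2: The excluded records sum to 348000
Step 3: Original total budget = 795000
Step 4: Remaining total = 795000 - 348000 = 447000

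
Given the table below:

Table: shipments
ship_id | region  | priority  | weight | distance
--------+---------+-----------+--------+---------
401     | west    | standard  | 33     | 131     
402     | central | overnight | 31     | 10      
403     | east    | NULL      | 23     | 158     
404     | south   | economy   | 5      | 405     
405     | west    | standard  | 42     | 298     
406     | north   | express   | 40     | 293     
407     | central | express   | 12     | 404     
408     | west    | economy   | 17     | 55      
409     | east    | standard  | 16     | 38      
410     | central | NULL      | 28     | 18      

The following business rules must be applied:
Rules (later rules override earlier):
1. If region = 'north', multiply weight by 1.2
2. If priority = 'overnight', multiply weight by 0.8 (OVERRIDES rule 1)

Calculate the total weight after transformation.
248.8

Step 1: Rule 2 takes priority for records with priority = 'overnight'
  - 1 records: 31 × 0.8 = 24.8
Step 2: Rule 1 applies to remaining records with region = 'north'
  - 1 records: 40 × 1.2 = 48.0
Step 3: Other records unchanged: 176
Step 4: Final sum = 24.8 + 48.0 + 176 = 248.8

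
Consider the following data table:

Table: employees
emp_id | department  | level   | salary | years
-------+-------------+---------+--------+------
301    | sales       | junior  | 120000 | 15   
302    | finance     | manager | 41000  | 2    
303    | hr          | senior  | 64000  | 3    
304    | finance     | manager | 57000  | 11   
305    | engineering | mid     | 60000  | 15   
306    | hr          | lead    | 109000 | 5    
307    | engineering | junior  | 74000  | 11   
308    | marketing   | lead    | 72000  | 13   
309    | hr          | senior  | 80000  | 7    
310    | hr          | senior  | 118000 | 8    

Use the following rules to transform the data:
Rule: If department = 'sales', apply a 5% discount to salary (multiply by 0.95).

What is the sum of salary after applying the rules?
789000.0

Step 1: Records with department = 'sales' have total salary = 120000
Step 2: Apply multiplier: 120000 × 0.95 = 114000.0
Step 3: Other records total: 675000
Step 4: Final sum = 114000.0 + 675000 = 789000.0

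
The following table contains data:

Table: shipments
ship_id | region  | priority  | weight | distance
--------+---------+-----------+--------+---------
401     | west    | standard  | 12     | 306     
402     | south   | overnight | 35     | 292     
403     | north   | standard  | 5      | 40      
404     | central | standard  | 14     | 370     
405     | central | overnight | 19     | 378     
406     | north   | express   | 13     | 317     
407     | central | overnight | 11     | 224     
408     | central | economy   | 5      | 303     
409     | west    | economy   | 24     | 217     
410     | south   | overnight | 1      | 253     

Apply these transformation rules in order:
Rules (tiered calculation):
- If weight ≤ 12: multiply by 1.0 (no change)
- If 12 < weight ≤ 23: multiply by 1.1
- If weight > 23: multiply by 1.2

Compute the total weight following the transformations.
155.4

Step 1: Tier 1 (weight ≤ 12): 5 records, sum = 34 × 1.0 = 34.0
Step 2: Tier 2 (12 < weight ≤ 23): 3 records, sum = 46 × 1.1 = 50.6
Step 3: Tier 3 (weight > 23): 2 records, sum = 59 × 1.2 = 70.8
Step 4: Final sum = 34.0 + 50.6 + 70.8 = 155.4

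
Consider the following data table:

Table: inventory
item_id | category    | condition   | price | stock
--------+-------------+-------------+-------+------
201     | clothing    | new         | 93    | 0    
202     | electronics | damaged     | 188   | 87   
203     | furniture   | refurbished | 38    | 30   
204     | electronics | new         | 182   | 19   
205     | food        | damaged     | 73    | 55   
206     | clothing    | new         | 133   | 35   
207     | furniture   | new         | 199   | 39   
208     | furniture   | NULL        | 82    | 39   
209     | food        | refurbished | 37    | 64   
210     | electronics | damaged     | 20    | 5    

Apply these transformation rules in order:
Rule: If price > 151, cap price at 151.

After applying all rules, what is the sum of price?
929

Step 1: 3 records have price > 151
Step 2: These records originally summed to 569
Step 3: After capping: 3 × 151 = 453
Step 4: Unaffected records sum: 476
Step 5: Final sum = 453 + 476 = 929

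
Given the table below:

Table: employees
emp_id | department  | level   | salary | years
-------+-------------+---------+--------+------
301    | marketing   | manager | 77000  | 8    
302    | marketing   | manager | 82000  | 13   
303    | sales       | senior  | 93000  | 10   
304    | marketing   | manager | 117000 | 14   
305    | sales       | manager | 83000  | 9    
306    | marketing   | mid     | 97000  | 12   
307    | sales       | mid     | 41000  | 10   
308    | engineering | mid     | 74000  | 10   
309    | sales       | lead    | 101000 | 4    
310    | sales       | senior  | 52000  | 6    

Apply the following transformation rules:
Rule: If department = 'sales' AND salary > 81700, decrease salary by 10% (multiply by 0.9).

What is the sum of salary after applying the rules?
789300.0

Step 1: Find records where department = 'sales' AND salary > 81700
Step 2: 3 records match, summing to 277000
Step 3: After multiplier: 277000 × 0.9 = 249300.0
Step 4: Unaffected records sum: 540000
Step 5: Final sum = 249300.0 + 540000 = 789300.0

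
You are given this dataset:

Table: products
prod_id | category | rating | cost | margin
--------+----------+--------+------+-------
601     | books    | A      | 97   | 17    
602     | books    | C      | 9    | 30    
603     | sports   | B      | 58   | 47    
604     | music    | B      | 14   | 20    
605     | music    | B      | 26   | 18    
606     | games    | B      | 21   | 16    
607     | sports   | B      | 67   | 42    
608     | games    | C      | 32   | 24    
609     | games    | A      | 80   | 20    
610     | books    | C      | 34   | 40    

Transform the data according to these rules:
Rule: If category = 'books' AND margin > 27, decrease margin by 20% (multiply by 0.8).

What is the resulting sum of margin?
260.0

Step 1: Find records where category = 'books' AND margin > 27
Step 2: 2 records match, summing to 70
Step 3: After multiplier: 70 × 0.8 = 56.0
Step 4: Unaffected records sum: 204
Step 5: Final sum = 56.0 + 204 = 260.0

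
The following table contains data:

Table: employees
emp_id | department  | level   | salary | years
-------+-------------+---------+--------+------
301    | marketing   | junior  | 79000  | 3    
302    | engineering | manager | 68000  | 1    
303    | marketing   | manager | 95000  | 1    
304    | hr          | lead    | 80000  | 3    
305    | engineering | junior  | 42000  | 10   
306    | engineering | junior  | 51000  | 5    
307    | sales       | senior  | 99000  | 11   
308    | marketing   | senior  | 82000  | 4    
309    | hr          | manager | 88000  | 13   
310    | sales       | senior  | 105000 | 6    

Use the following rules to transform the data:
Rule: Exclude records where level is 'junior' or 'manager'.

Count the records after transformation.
4

Step 1: Count records to exclude
  - 3 (junior) + 3 (manager) = 6 records
Step 2: Total records: 10
Step 3: Remaining = 10 - 6 = 4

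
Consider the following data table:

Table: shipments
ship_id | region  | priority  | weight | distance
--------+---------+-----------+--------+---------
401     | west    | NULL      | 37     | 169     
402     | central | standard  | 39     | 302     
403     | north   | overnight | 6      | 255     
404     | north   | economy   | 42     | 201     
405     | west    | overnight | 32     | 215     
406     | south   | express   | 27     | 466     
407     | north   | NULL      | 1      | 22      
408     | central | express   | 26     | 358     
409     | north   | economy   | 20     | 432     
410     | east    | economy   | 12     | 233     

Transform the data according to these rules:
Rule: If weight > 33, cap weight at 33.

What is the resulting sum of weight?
223

Step 1: 3 records have weight > 33
Step 2: These records originally summed to 118
Step 3: After capping: 3 × 33 = 99
Step 4: Unaffected records sum: 124
Step 5: Final sum = 99 + 124 = 223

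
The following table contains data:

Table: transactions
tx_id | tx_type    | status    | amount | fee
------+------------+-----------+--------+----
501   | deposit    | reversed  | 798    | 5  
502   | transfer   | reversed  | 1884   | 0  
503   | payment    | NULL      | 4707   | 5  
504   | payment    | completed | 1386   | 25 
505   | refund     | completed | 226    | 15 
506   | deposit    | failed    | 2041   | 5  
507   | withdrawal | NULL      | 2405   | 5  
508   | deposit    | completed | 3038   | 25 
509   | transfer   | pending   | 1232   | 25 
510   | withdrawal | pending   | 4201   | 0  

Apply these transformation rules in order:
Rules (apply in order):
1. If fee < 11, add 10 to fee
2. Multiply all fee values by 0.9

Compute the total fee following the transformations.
153.0

Step 1: Apply Rule 1 - Add 10 to records with fee < 11
  - 6 records affected: 20 + (6 × 10) = 80
  - Unaffected records: 90
  - Sum after Rule 1: 170
Step 2: Apply Rule 2 - Multiply all by 0.9
  - 170 × 0.9 = 153.0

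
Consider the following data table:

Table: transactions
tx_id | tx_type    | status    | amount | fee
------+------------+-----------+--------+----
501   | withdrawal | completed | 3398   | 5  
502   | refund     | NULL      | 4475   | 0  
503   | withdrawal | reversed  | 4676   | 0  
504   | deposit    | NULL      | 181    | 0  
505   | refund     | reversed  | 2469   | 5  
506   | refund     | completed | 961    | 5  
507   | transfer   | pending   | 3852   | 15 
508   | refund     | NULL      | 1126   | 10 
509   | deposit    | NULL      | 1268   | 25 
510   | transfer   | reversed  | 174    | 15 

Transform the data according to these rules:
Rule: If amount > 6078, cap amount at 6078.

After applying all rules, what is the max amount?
4676

Step 1: Original maximum amount = 4676
Step 2: Check cap of 6078 against maximum
Step 3: No records exceed the cap (max 4676 <= cap 6078), so no capping applies
Step 4: Maximum after transformation = 4676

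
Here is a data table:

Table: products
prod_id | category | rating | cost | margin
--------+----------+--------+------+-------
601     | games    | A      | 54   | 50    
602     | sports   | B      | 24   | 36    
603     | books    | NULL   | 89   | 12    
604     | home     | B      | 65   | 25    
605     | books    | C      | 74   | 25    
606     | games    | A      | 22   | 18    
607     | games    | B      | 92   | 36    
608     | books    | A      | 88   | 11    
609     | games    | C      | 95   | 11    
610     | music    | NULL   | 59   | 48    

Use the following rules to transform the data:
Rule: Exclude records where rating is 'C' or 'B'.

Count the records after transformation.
5

Step 1: Count records to exclude
  - 2 (C) + 3 (B) = 5 records
Step 2: Total records: 10
Step 3: Remaining = 10 - 5 = 5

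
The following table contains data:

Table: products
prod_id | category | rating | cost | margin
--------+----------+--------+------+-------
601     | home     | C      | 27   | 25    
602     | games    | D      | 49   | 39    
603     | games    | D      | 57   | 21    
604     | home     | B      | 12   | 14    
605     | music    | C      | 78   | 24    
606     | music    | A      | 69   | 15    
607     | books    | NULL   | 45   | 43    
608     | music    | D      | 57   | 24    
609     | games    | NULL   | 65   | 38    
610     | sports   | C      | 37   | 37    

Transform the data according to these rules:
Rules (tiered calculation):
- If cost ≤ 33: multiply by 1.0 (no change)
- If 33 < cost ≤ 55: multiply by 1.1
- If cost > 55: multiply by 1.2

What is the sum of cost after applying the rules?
574.3

Step 1: Tier 1 (cost ≤ 33): 2 records, sum = 39 × 1.0 = 39.0
Step 2: Tier 2 (33 < cost ≤ 55): 3 records, sum = 131 × 1.1 = 144.1
Step 3: Tier 3 (cost > 55): 5 records, sum = 326 × 1.2 = 391.2
Step 4: Final sum = 39.0 + 144.1 + 391.2 = 574.3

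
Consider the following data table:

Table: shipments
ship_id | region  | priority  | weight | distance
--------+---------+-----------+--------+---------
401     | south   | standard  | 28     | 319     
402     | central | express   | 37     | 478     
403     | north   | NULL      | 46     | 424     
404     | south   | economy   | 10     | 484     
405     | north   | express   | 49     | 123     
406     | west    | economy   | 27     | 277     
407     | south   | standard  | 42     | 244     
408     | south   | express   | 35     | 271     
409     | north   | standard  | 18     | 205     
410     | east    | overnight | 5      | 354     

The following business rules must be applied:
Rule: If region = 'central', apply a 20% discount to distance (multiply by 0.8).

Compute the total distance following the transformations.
3083.4

Step 1: Records with region = 'central' have total distance = 478
Step 2: Apply multiplier: 478 × 0.8 = 382.4
Step 3: Other records total: 2701
Step 4: Final sum = 382.4 + 2701 = 3083.4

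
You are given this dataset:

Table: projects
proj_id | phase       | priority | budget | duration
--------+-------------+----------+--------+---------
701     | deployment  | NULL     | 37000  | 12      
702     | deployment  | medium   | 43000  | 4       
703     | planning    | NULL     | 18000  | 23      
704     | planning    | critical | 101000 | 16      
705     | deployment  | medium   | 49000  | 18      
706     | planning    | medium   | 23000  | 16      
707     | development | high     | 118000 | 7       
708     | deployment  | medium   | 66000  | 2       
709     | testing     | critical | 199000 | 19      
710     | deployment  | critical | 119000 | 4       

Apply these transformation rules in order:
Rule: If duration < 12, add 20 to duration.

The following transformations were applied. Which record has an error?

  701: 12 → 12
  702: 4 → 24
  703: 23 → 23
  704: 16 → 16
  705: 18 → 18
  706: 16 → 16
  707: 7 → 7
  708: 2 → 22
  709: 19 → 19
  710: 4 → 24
Record 707 has an error. The correct transformed value should be 27, not 7.

Step 1: Check each record against the rule
Step 2: Record 707 has duration = 7
Step 3: Since 7 < 12, the bonus should have been applied
Step 4: Correct value = 27, but claimed value = 7
Conclusion: Record 707 has the error.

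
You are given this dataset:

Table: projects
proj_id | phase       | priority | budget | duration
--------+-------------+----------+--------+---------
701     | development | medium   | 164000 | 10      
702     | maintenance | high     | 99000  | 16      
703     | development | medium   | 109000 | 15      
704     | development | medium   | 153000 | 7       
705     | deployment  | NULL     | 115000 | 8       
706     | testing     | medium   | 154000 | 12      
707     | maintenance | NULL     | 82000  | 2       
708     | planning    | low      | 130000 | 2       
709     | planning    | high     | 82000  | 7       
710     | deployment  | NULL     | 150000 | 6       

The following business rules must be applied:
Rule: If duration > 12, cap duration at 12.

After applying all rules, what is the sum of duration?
78

Step 1: 2 records have duration > 12
Step 2: These records originally summed to 31
Step 3: After capping: 2 × 12 = 24
Step 4: Unaffected records sum: 54
Step 5: Final sum = 24 + 54 = 78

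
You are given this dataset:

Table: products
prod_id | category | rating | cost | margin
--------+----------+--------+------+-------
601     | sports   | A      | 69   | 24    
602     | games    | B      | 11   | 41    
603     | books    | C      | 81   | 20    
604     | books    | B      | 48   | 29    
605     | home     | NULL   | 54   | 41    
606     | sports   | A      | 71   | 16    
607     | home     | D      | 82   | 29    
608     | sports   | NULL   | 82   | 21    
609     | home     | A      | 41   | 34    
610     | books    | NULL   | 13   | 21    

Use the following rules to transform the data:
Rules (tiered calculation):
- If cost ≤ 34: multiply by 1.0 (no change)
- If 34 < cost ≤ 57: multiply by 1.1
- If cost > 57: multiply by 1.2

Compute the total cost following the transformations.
643.3

Step 1: Tier 1 (cost ≤ 34): 2 records, sum = 24 × 1.0 = 24.0
Step 2: Tier 2 (34 < cost ≤ 57): 3 records, sum = 143 × 1.1 = 157.3
Step 3: Tier 3 (cost > 57): 5 records, sum = 385 × 1.2 = 462.0
Step 4: Final sum = 24.0 + 157.3 + 462.0 = 643.3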